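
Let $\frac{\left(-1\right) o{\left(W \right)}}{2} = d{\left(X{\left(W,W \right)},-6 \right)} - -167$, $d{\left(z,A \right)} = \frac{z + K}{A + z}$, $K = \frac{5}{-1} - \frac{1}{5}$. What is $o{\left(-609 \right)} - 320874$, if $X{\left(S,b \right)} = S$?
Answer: $- \frac{987720742}{3075} \approx -3.2121 \cdot 10^{5}$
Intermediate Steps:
$K = - \frac{26}{5}$ ($K = 5 \left(-1\right) - \frac{1}{5} = -5 - \frac{1}{5} = - \frac{26}{5} \approx -5.2$)
$d{\left(z,A \right)} = \frac{- \frac{26}{5} + z}{A + z}$ ($d{\left(z,A \right)} = \frac{z - \frac{26}{5}}{A + z} = \frac{- \frac{26}{5} + z}{A + z}$)
$o{\left(W \right)} = -334 - \frac{2 \left(- \frac{26}{5} + W\right)}{-6 + W}$ ($o{\left(W \right)} = - 2 \left(\frac{- \frac{26}{5} + W}{-6 + W} - -167\right) = - 2 \left(\frac{- \frac{26}{5} + W}{-6 + W} + 167\right) = - 2 \left(167 + \frac{- \frac{26}{5} + W}{-6 + W}\right) = -334 - \frac{2 \left(- \frac{26}{5} + W\right)}{-6 + W}$)
$o{\left(-609 \right)} - 320874 = \frac{8 \left(1259 - -127890\right)}{5 \left(-6 - 609\right)} - 320874 = \frac{8 \left(1259 + 127890\right)}{5 \left(-615\right)} - 320874 = \frac{8}{5} \left(- \frac{1}{615}\right) 129149 - 320874 = - \frac{1033192}{3075} - 320874 = - \frac{987720742}{3075}$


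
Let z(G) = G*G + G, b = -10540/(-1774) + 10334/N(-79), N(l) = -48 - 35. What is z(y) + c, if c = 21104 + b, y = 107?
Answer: 2395733012/73621 ≈ 32541.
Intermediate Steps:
N(l) = -83
b = -8728848/73621 (b = -10540/(-1774) + 10334/(-83) = -10540*(-1/1774) + 10334*(-1/83) = 5270/887 - 10334/83 = -8728848/73621 ≈ -118.56)
z(G) = G + G² (z(G) = G² + G = G + G²)
c = 1544968736/73621 (c = 21104 - 8728848/73621 = 1544968736/73621 ≈ 20985.)
z(y) + c = 107*(1 + 107) + 1544968736/73621 = 107*108 + 1544968736/73621 = 11556 + 1544968736/73621 = 2395733012/73621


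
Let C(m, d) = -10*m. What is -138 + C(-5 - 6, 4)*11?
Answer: 1072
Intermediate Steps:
-138 + C(-5 - 6, 4)*11 = -138 - 10*(-5 - 6)*11 = -138 - 10*(-11)*11 = -138 + 110*11 = -138 + 1210 = 1072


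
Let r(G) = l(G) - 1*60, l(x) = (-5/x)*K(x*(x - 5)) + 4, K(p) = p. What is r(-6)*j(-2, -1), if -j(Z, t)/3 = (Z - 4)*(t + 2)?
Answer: -18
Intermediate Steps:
j(Z, t) = -3*(-4 + Z)*(2 + t) (j(Z, t) = -3*(Z - 4)*(t + 2) = -3*(-4 + Z)*(2 + t))
l(x) = 29 - 5*x (l(x) = (-5/x)*(x*(x - 5)) + 4 = (-5/x)*(x*(-5 + x)) + 4 = (25 - 5*x) + 4 = 29 - 5*x)
r(G) = -31 - 5*G (r(G) = (29 - 5*G) - 1*60 = (29 - 5*G) - 60 = -31 - 5*G)
r(-6)*j(-2, -1) = (-31 - 5*(-6))*(24 - 6*(-2) + 12*(-1) - 3*(-2)*(-1)) = (-31 + 30)*(24 + 12 - 12 - 6) = -1*18 = -18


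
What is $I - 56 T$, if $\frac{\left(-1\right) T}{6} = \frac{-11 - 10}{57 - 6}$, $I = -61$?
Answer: $- \frac{3389}{17} \approx -199.35$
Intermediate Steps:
$T = \frac{42}{17}$ ($T = - 6 \frac{-11 - 10}{57 - 6} = - 6 \left(- \frac{21}{51}\right) = - 6 \left(\left(-21\right) \frac{1}{51}\right) = \left(-6\right) \left(- \frac{7}{17}\right) = \frac{42}{17} \approx 2.4706$)
$I - 56 T = -61 - \frac{2352}{17} = - \frac{3389}{17}$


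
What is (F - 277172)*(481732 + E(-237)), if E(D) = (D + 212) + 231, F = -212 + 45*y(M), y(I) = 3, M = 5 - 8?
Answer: -133616828562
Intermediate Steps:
M = -3
F = -77 (F = -212 + 45*3 = -212 + 135 = -77)
E(D) = 443 + D (E(D) = (212 + D) + 231 = 443 + D)
(F - 277172)*(481732 + E(-237)) = (-77 - 277172)*(481732 + (443 - 237)) = -277249*(481732 + 206) = -277249*481938 = -133616828562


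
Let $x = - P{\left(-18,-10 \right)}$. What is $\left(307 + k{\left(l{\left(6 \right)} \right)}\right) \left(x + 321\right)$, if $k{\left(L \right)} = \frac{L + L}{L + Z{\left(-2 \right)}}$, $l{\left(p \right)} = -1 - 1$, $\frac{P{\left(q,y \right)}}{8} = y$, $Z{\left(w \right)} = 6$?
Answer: $122706$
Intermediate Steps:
$P{\left(q,y \right)} = 8 y$
$l{\left(p \right)} = -2$
$k{\left(L \right)} = \frac{2 L}{6 + L}$ ($k{\left(L \right)} = \frac{L + L}{L + 6} = \frac{2 L}{6 + L}$)
$x = 80$ ($x = - 8 \left(-10\right) = \left(-1\right) \left(-80\right) = 80$)
$\left(307 + k{\left(l{\left(6 \right)} \right)}\right) \left(x + 321\right) = \left(307 + 2 \left(-2\right) \frac{1}{6 - 2}\right) \left(80 + 321\right) = \left(307 + 2 \left(-2\right) \frac{1}{4}\right) 401 = \left(307 - 1\right) 401 = 306 \cdot 401 = 122706$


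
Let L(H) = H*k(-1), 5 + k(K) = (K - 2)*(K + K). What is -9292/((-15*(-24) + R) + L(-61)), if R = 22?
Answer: -9292/321 ≈ -28.947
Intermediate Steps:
k(K) = -5 + 2*K*(-2 + K) (k(K) = -5 + (K - 2)*(K + K) = -5 + (-2 + K)*(2*K) = -5 + 2*K*(-2 + K))
L(H) = H (L(H) = H*(-5 - 4*(-1) + 2*(-1)²) = H*(-5 + 4 + 2*1) = H*(-5 + 4 + 2) = H*1 = H)
-9292/((-15*(-24) + R) + L(-61)) = -9292/((-15*(-24) + 22) - 61) = -9292/((360 + 22) - 61) = -9292/(382 - 61) = -9292/321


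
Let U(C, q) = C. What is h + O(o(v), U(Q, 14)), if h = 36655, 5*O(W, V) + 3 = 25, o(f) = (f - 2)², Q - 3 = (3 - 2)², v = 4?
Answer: 183297/5 ≈ 36659.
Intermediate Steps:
Q = 4 (Q = 3 + (3 - 2)² = 3 + 1² = 3 + 1 = 4)
o(f) = (-2 + f)²
O(W, V) = 22/5 (O(W, V) = -⅗ + (⅕)*25 = -⅗ + 5 = 22/5)
h + O(o(v), U(Q, 14)) = 36655 + 22/5 = 183297/5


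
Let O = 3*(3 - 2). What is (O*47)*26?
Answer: 3666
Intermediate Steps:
O = 3 (O = 3*1 = 3)
(O*47)*26 = (3*47)*26 = 141*26 = 3666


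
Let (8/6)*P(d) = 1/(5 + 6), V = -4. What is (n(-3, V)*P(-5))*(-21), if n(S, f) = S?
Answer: 189/44 ≈ 4.2955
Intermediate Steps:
P(d) = 3/44 (P(d) = 3/(4*(5 + 6)) = (¾)/11 = (¾)*(1/11) = 3/44)
(n(-3, V)*P(-5))*(-21) = -3*3/44*(-21) = -9/44*(-21) = 189/44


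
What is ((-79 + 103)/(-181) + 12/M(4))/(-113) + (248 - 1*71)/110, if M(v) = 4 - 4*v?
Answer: 3642731/2249830 ≈ 1.6191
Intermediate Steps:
((-79 + 103)/(-181) + 12/M(4))/(-113) + (248 - 1*71)/110 = ((-79 + 103)/(-181) + 12/(4 - 4*4))/(-113) + (248 - 1*71)/110 = (24*(-1/181) + 12/(4 - 16))*(-1/113) + (248 - 71)*(1/110) = (-24/181 + 12/(-12))*(-1/113) + 177*(1/110) = (-24/181 + 12*(-1/12))*(-1/113) + 177/110 = (-24/181 - 1)*(-1/113) + 177/110 = -205/181*(-1/113) + 177/110 = 205/20453 + 177/110 = 3642731/2249830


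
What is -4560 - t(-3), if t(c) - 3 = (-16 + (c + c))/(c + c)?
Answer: -13700/3 ≈ -4566.7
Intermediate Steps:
t(c) = 3 + (-16 + 2*c)/(2*c) (t(c) = 3 + (-16 + (c + c))/(c + c) = 3 + (-16 + 2*c)/((2*c)) = 3 + (-16 + 2*c)*(1/(2*c)) = 3 + (-16 + 2*c)/(2*c))
-4560 - t(-3) = -4560 - (4 - 8/(-3)) = -4560 - (4 - 8*(-⅓)) = -4560 - (4 + 8/3) = -4560 - 1*20/3 = -4560 - 20/3 = -13700/3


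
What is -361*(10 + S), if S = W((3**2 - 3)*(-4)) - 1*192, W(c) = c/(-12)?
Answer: 64980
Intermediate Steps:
W(c) = -c/12 (W(c) = c*(-1/12) = -c/12)
S = -190 (S = -(3**2 - 3)*(-4)/12 - 1*192 = -(9 - 3)*(-4)/12 - 192 = -(-4)/2 - 192 = -1/12*(-24) - 192 = 2 - 192 = -190)
-361*(10 + S) = -361*(10 - 190) = -361*(-180) = 64980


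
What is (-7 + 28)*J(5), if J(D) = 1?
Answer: 21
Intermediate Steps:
(-7 + 28)*J(5) = (-7 + 28)*1 = 21*1 = 21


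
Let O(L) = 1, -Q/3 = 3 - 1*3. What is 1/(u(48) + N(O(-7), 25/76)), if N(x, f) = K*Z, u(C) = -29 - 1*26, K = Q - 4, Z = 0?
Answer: -1/55 ≈ -0.018182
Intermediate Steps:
Q = 0 (Q = -3*(3 - 1*3) = -3*(3 - 3) = -3*0 = 0)
K = -4 (K = 0 - 4 = -4)
u(C) = -55 (u(C) = -29 - 26 = -55)
N(x, f) = 0 (N(x, f) = -4*0 = 0)
1/(u(48) + N(O(-7), 25/76)) = 1/(-55 + 0) = 1/(-55) = -1/55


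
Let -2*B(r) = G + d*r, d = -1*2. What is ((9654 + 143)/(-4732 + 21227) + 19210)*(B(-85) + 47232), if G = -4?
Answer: 14940516042303/16495 ≈ 9.0576e+8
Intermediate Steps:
d = -2
B(r) = 2 + r (B(r) = -(-4 - 2*r)/2 = 2 + r)
((9654 + 143)/(-4732 + 21227) + 19210)*(B(-85) + 47232) = ((9654 + 143)/(-4732 + 21227) + 19210)*((2 - 85) + 47232) = (9797/16495 + 19210)*(-83 + 47232) = (9797*(1/16495) + 19210)*47149 = (9797/16495 + 19210)*47149 = (316878747/16495)*47149 = 14940516042303/16495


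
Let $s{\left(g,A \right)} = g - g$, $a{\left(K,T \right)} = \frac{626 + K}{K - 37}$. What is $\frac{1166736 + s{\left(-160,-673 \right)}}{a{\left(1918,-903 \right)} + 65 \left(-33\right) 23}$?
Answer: $- \frac{731543472}{30932197} \approx -23.65$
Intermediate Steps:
$a{\left(K,T \right)} = \frac{626 + K}{-37 + K}$
$s{\left(g,A \right)} = 0$
$\frac{1166736 + s{\left(-160,-673 \right)}}{a{\left(1918,-903 \right)} + 65 \left(-33\right) 23} = \frac{1166736 + 0}{\frac{626 + 1918}{-37 + 1918} + 65 \left(-33\right) 23} = \frac{1166736}{\frac{1}{1881} \cdot 2544 - 49335} = \frac{1166736}{\frac{848}{627} - 49335} = \frac{1166736}{- \frac{30932197}{627}} = 1166736 \left(- \frac{627}{30932197}\right) = - \frac{731543472}{30932197}$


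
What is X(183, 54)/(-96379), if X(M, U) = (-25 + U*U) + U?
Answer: -95/3109 ≈ -0.030556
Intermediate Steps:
X(M, U) = -25 + U + U² (X(M, U) = (-25 + U²) + U = -25 + U + U²)
X(183, 54)/(-96379) = (-25 + 54 + 54²)/(-96379) = (-25 + 54 + 2916)*(-1/96379) = 2945*(-1/96379) = -95/3109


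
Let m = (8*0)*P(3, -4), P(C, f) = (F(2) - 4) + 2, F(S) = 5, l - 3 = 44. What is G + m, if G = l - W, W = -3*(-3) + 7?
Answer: 31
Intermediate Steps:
l = 47 (l = 3 + 44 = 47)
W = 16 (W = 9 + 7 = 16)
P(C, f) = 3 (P(C, f) = (5 - 4) + 2 = 1 + 2 = 3)
m = 0 (m = (8*0)*3 = 0*3 = 0)
G = 31 (G = 47 - 1*16 = 47 - 16 = 31)
G + m = 31 + 0 = 31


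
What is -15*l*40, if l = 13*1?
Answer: -7800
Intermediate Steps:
l = 13
-15*l*40 = -15*13*40 = -195*40 = -7800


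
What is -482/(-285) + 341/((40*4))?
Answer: 34861/9120 ≈ 3.8225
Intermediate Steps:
-482/(-285) + 341/((40*4)) = -482*(-1/285) + 341/160 = 482/285 + 341*(1/160) = 482/285 + 341/160 = 34861/9120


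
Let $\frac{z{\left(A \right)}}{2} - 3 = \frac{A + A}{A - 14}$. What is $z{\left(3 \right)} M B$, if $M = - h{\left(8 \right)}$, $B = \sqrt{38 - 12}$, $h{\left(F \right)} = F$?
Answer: $- \frac{432 \sqrt{26}}{11} \approx -200.25$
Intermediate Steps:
$z{\left(A \right)} = 6 + \frac{4 A}{-14 + A}$ ($z{\left(A \right)} = 6 + 2 \frac{A + A}{A - 14} = 6 + 2 \frac{2 A}{-14 + A} = 6 + \frac{4 A}{-14 + A}$)
$B = \sqrt{26} \approx 5.099$
$M = -8$ ($M = \left(-1\right) 8 = -8$)
$z{\left(3 \right)} M B = \frac{2 \left(-42 + 5 \cdot 3\right)}{-14 + 3} \left(-8\right) \sqrt{26} = \frac{2 \left(-42 + 15\right)}{-11} \left(-8\right) \sqrt{26} = 2 \left(- \frac{1}{11}\right) \left(-27\right) \left(-8\right) \sqrt{26} = \frac{54}{11} \left(-8\right) \sqrt{26} = - \frac{432 \sqrt{26}}{11}$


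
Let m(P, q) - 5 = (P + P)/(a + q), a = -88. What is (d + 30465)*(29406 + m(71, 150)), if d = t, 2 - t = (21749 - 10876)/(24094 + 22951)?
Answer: 1306908475385304/1458395 ≈ 8.9613e+8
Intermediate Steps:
t = 83217/47045 (t = 2 - (21749 - 10876)/(24094 + 22951) = 2 - 10873/47045 = 83217/47045 ≈ 1.7689)
m(P, q) = 5 + 2*P/(-88 + q) (m(P, q) = 5 + (P + P)/(-88 + q) = 5 + (2*P)/(-88 + q) = 5 + 2*P/(-88 + q))
d = 83217/47045 ≈ 1.7689
(d + 30465)*(29406 + m(71, 150)) = (83217/47045 + 30465)*(29406 + (-440 + 2*71 + 5*150)/(-88 + 150)) = 1433309142*(29406 + (-440 + 142 + 750)/62)/47045 = 1433309142*(29406 + (1/62)*452)/47045 = 1433309142*(29406 + 226/31)/47045 = (1433309142/47045)*(911812/31) = 1306908475385304/1458395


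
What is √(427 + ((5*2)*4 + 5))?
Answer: 2*√118 ≈ 21.726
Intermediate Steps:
√(427 + ((5*2)*4 + 5)) = √(427 + (10*4 + 5)) = √(427 + (40 + 5)) = √(427 + 45) = √472 = 2*√118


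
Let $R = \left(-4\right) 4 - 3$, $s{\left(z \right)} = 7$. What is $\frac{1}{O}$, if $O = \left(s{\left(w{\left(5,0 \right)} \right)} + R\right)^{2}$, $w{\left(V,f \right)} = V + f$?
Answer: $\frac{1}{144} \approx 0.0069444$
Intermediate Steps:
$R = -19$ ($R = -16 - 3 = -19$)
$O = 144$ ($O = \left(7 - 19\right)^{2} = \left(-12\right)^{2} = 144$)
$\frac{1}{O} = \frac{1}{144}$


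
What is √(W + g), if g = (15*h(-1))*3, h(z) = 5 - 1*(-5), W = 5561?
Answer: √6011 ≈ 77.531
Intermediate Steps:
h(z) = 10 (h(z) = 5 + 5 = 10)
g = 450 (g = (15*10)*3 = 150*3 = 450)
√(W + g) = √(5561 + 450) = √6011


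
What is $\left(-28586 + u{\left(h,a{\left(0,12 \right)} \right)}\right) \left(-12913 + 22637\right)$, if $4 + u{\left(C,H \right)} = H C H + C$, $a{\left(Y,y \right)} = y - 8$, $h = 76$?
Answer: $-265445752$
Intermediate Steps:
$a{\left(Y,y \right)} = -8 + y$
$u{\left(C,H \right)} = -4 + C + C H^{2}$ ($u{\left(C,H \right)} = -4 + \left(H C H + C\right) = -4 + \left(C H H + C\right) = -4 + \left(C H^{2} + C\right) = -4 + \left(C + C H^{2}\right) = -4 + C + C H^{2}$)
$\left(-28586 + u{\left(h,a{\left(0,12 \right)} \right)}\right) \left(-12913 + 22637\right) = \left(-28586 + \left(-4 + 76 + 76 \left(-8 + 12\right)^{2}\right)\right) \left(-12913 + 22637\right) = \left(-28586 + \left(-4 + 76 + 76 \cdot 4^{2}\right)\right) 9724 = \left(-28586 + \left(-4 + 76 + 76 \cdot 16\right)\right) 9724 = \left(-28586 + \left(-4 + 76 + 1216\right)\right) 9724 = \left(-28586 + 1288\right) 9724 = \left(-27298\right) 9724 = -265445752$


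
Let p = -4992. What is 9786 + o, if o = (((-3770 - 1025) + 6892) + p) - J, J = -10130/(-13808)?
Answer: 47570399/6904 ≈ 6890.3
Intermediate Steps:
J = 5065/6904 (J = -10130*(-1/13808) = 5065/6904 ≈ 0.73363)
o = -19992145/6904 (o = (((-3770 - 1025) + 6892) - 4992) - 1*5065/6904 = ((-4795 + 6892) - 4992) - 5065/6904 = (2097 - 4992) - 5065/6904 = -2895 - 5065/6904 = -19992145/6904 ≈ -2895.7)
9786 + o = 9786 - 19992145/6904 = 47570399/6904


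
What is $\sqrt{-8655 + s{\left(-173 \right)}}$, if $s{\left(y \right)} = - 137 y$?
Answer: $\sqrt{15046} \approx 122.66$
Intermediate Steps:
$\sqrt{-8655 + s{\left(-173 \right)}} = \sqrt{-8655 - -23701} = \sqrt{-8655 + 23701} = \sqrt{15046}$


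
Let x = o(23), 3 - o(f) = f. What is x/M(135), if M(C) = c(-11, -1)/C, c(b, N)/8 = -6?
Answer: 225/4 ≈ 56.250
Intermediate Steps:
o(f) = 3 - f
c(b, N) = -48 (c(b, N) = 8*(-6) = -48)
x = -20 (x = 3 - 1*23 = 3 - 23 = -20)
M(C) = -48/C
x/M(135) = -20/((-48/135)) = -20/((-48*1/135)) = -20/(-16/45) = -20*(-45/16) = 225/4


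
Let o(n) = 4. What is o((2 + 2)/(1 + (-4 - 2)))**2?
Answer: 16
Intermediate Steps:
o((2 + 2)/(1 + (-4 - 2)))**2 = 4**2 = 16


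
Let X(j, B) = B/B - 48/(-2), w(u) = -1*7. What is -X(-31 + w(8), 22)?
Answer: -25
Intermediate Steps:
w(u) = -7
X(j, B) = 25 (X(j, B) = 1 - 48*(-½) = 1 + 24 = 25)
-X(-31 + w(8), 22) = -1*25 = -25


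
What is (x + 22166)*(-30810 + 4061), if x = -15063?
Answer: -189998147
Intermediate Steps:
(x + 22166)*(-30810 + 4061) = (-15063 + 22166)*(-30810 + 4061) = 7103*(-26749) = -189998147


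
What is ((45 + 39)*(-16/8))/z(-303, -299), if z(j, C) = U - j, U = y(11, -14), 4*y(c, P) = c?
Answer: -672/1223 ≈ -0.54947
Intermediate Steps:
y(c, P) = c/4
U = 11/4 (U = (1/4)*11 = 11/4 ≈ 2.7500)
z(j, C) = 11/4 - j
((45 + 39)*(-16/8))/z(-303, -299) = ((45 + 39)*(-16/8))/(11/4 - 1*(-303)) = (84*(-16*1/8))/(11/4 + 303) = (84*(-2))/(1223/4) = -168*4/1223 = -672/1223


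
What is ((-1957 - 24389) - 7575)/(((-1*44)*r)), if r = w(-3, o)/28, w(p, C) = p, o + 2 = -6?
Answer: -79149/11 ≈ -7195.4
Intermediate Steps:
o = -8 (o = -2 - 6 = -8)
r = -3/28 ≈ -0.10714
((-1957 - 24389) - 7575)/(((-1*44)*r)) = ((-1957 - 24389) - 7575)/((-1*44*(-3/28))) = (-26346 - 7575)/((-44*(-3/28))) = -33921/33/7 = -33921*7/33 = -79149/11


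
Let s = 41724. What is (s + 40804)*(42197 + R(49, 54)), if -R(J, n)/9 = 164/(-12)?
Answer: 3492584960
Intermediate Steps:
R(J, n) = 123 (R(J, n) = -1476/(-12) = -1476*(-1)/12 = -9*(-41/3) = 123)
(s + 40804)*(42197 + R(49, 54)) = (41724 + 40804)*(42197 + 123) = 82528*42320 = 3492584960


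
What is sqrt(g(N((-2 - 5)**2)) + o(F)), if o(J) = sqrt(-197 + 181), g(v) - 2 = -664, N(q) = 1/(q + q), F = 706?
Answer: sqrt(-662 + 4*I) ≈ 0.07773 + 25.729*I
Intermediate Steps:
N(q) = 1/(2*q)
g(v) = -662 (g(v) = 2 - 664 = -662)
o(J) = 4*I (o(J) = sqrt(-16) = 4*I)
sqrt(g(N((-2 - 5)**2)) + o(F)) = sqrt(-662 + 4*I)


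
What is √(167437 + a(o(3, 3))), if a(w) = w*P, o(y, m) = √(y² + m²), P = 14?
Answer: √(167437 + 42*√2) ≈ 409.26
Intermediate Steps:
o(y, m) = √(m² + y²)
a(w) = 14*w (a(w) = w*14 = 14*w)
√(167437 + a(o(3, 3))) = √(167437 + 14*√(3² + 3²)) = √(167437 + 14*√(9 + 9)) = √(167437 + 14*√18) = √(167437 + 14*(3*√2)) = √(167437 + 42*√2)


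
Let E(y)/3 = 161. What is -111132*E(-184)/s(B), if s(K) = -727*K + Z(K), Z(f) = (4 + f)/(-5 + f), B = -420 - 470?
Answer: -4003391385/48257728 ≈ -82.958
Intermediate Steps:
E(y) = 483 (E(y) = 3*161 = 483)
B = -890
Z(f) = (4 + f)/(-5 + f)
s(K) = -727*K + (4 + K)/(-5 + K)
-111132*E(-184)/s(B) = -111132*483*(-5 - 890)/(4 - 890 - 727*(-890)*(-5 - 890)) = -111132*(-432285/(4 - 890 - 727*(-890)*(-895))) = -111132*(-432285/(4 - 890 - 579091850)) = -111132/(-1/895*(-579092736)*(1/483)) = -111132/((579092736/895)*(1/483)) = -111132/193030912/144095 = -111132*144095/193030912 = -4003391385/48257728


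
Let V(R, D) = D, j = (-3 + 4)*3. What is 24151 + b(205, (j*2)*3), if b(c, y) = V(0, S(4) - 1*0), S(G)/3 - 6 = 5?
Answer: 24184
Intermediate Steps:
S(G) = 33 (S(G) = 18 + 3*5 = 18 + 15 = 33)
j = 3 (j = 1*3 = 3)
b(c, y) = 33 (b(c, y) = 33 - 1*0 = 33 + 0 = 33)
24151 + b(205, (j*2)*3) = 24151 + 33 = 24184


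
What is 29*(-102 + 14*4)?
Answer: -1334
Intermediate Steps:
29*(-102 + 14*4) = 29*(-102 + 56) = 29*(-46) = -1334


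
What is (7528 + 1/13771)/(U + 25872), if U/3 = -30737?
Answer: -14809727/130507767 ≈ -0.11348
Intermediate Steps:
U = -92211 (U = 3*(-30737) = -92211)
(7528 + 1/13771)/(U + 25872) = (7528 + 1/13771)/(-92211 + 25872) = (7528 + 1/13771)/(-66339) = (103668089/13771)*(-1/66339) = -14809727/130507767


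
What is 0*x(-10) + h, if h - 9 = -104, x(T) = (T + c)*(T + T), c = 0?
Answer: -95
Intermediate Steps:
x(T) = 2*T² (x(T) = (T + 0)*(T + T) = T*(2*T) = 2*T²)
h = -95 (h = 9 - 104 = -95)
0*x(-10) + h = 0*(2*(-10)²) - 95 = 0*(2*100) - 95 = 0*200 - 95 = 0 - 95 = -95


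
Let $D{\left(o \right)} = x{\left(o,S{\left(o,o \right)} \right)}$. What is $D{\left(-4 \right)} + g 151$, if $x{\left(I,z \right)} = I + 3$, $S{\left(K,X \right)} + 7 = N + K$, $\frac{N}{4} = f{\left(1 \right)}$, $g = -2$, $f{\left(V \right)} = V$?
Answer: $-303$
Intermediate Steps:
$N = 4$ ($N = 4 \cdot 1 = 4$)
$S{\left(K,X \right)} = -3 + K$ ($S{\left(K,X \right)} = -7 + \left(4 + K\right) = -3 + K$)
$x{\left(I,z \right)} = 3 + I$
$D{\left(o \right)} = 3 + o$
$D{\left(-4 \right)} + g 151 = \left(3 - 4\right) - 302 = -1 - 302 = -303$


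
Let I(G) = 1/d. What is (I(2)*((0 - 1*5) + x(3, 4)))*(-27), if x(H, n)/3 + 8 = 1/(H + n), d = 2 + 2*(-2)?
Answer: -2700/7 ≈ -385.71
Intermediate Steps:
d = -2 (d = 2 - 4 = -2)
I(G) = -½ (I(G) = 1/(-2) = -½)
x(H, n) = -24 + 3/(H + n)
(I(2)*((0 - 1*5) + x(3, 4)))*(-27) = -((0 - 1*5) + 3*(1 - 8*3 - 8*4)/(3 + 4))/2*(-27) = -((0 - 5) + 3*(1 - 24 - 32)/7)/2*(-27) = -(-5 + 3*(⅐)*(-55))/2*(-27) = -(-5 - 165/7)/2*(-27) = -½*(-200/7)*(-27) = (100/7)*(-27) = -2700/7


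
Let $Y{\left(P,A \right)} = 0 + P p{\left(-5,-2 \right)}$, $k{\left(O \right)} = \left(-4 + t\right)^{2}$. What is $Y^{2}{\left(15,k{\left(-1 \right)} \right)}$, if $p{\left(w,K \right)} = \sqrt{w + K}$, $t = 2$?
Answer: $-1575$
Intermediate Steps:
$p{\left(w,K \right)} = \sqrt{K + w}$
$k{\left(O \right)} = 4$ ($k{\left(O \right)} = \left(-4 + 2\right)^{2} = \left(-2\right)^{2} = 4$)
$Y{\left(P,A \right)} = i P \sqrt{7}$ ($Y{\left(P,A \right)} = 0 + P \sqrt{-2 - 5} = 0 + P \sqrt{-7} = 0 + P i \sqrt{7} = 0 + i P \sqrt{7} = i P \sqrt{7}$)
$Y^{2}{\left(15,k{\left(-1 \right)} \right)} = \left(i 15 \sqrt{7}\right)^{2} = \left(15 i \sqrt{7}\right)^{2} = -1575$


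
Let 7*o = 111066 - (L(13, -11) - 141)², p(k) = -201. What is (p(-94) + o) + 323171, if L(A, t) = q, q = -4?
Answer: 335833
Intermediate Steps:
L(A, t) = -4
o = 12863 (o = (111066 - (-4 - 141)²)/7 = (111066 - 1*(-145)²)/7 = (111066 - 1*21025)/7 = (111066 - 21025)/7 = (⅐)*90041 = 12863)
(p(-94) + o) + 323171 = (-201 + 12863) + 323171 = 12662 + 323171 = 335833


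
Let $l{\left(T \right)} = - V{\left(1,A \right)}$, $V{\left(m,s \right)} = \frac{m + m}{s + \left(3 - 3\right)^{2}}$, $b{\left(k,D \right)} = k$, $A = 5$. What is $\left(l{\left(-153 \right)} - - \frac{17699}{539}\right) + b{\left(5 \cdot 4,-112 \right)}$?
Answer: $\frac{12847}{245} \approx 52.437$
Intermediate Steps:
$V{\left(m,s \right)} = \frac{2 m}{s}$ ($V{\left(m,s \right)} = \frac{2 m}{s + 0^{2}} = \frac{2 m}{s + 0} = \frac{2 m}{s}$)
$l{\left(T \right)} = - \frac{2}{5}$ ($l{\left(T \right)} = - \frac{2 \cdot 1}{5} = \left(-1\right) \frac{2}{5} = - \frac{2}{5}$)
$\left(l{\left(-153 \right)} - - \frac{17699}{539}\right) + b{\left(5 \cdot 4,-112 \right)} = \left(- \frac{2}{5} - - \frac{17699}{539}\right) + 5 \cdot 4 = \left(- \frac{2}{5} - \left(-17699\right) \frac{1}{539}\right) + 20 = \left(- \frac{2}{5} - - \frac{1609}{49}\right) + 20 = \left(- \frac{2}{5} + \frac{1609}{49}\right) + 20 = \frac{7947}{245} + 20 = \frac{12847}{245}$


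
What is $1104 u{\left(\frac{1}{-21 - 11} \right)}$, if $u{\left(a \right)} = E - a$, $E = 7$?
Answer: $\frac{15525}{2} \approx 7762.5$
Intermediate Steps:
$u{\left(a \right)} = 7 - a$
$1104 u{\left(\frac{1}{-21 - 11} \right)} = 1104 \left(7 - \frac{1}{-21 - 11}\right) = 1104 \left(7 - \frac{1}{-32}\right) = 1104 \left(7 - - \frac{1}{32}\right) = 1104 \left(7 + \frac{1}{32}\right) = 1104 \cdot \frac{225}{32} = \frac{15525}{2}$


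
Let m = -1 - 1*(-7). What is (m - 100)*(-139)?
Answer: 13066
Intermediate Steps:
m = 6 (m = -1 + 7 = 6)
(m - 100)*(-139) = (6 - 100)*(-139) = -94*(-139) = 13066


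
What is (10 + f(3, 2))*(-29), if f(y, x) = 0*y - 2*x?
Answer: -174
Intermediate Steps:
f(y, x) = -2*x (f(y, x) = 0 - 2*x = -2*x)
(10 + f(3, 2))*(-29) = (10 - 2*2)*(-29) = (10 - 4)*(-29) = 6*(-29) = -174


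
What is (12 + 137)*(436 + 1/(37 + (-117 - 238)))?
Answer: 20658403/318 ≈ 64964.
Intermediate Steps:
(12 + 137)*(436 + 1/(37 + (-117 - 238))) = 149*(436 + 1/(37 - 355)) = 149*(436 + 1/(-318)) = 149*(436 - 1/318) = 149*(138647/318) = 20658403/318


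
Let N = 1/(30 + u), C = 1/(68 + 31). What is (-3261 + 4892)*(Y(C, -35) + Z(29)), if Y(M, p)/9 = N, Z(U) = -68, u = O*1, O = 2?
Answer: -3534377/32 ≈ -1.1045e+5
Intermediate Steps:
u = 2 (u = 2*1 = 2)
C = 1/99 ≈ 0.010101
N = 1/32 (N = 1/(30 + 2) = 1/32 ≈ 0.031250)
Y(M, p) = 9/32 (Y(M, p) = 9*(1/32) = 9/32)
(-3261 + 4892)*(Y(C, -35) + Z(29)) = (-3261 + 4892)*(9/32 - 68) = 1631*(-2167/32) = -3534377/32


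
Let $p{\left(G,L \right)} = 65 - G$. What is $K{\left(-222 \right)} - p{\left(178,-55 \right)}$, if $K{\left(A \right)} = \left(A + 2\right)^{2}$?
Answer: $48513$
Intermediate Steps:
$K{\left(A \right)} = \left(2 + A\right)^{2}$
$K{\left(-222 \right)} - p{\left(178,-55 \right)} = \left(2 - 222\right)^{2} - \left(65 - 178\right) = \left(-220\right)^{2} - \left(65 - 178\right) = 48400 - -113 = 48400 + 113 = 48513$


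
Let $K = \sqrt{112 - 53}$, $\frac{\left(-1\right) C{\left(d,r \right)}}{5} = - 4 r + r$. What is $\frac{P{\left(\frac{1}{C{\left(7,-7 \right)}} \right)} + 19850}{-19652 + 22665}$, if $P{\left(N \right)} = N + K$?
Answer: $\frac{2084249}{316365} + \frac{\sqrt{59}}{3013} \approx 6.5907$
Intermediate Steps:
$C{\left(d,r \right)} = 15 r$ ($C{\left(d,r \right)} = - 5 \left(- 4 r + r\right) = - 5 \left(- 3 r\right) = 15 r$)
$K = \sqrt{59} \approx 7.6811$
$P{\left(N \right)} = N + \sqrt{59}$
$\frac{P{\left(\frac{1}{C{\left(7,-7 \right)}} \right)} + 19850}{-19652 + 22665} = \frac{\left(\frac{1}{15 \left(-7\right)} + \sqrt{59}\right) + 19850}{-19652 + 22665} = \frac{\left(\frac{1}{-105} + \sqrt{59}\right) + 19850}{3013} = \left(\left(- \frac{1}{105} + \sqrt{59}\right) + 19850\right) \frac{1}{3013} = \left(\frac{2084249}{105} + \sqrt{59}\right) \frac{1}{3013} = \frac{2084249}{316365} + \frac{\sqrt{59}}{3013}$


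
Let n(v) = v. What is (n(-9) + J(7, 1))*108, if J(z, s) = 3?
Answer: -648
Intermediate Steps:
(n(-9) + J(7, 1))*108 = (-9 + 3)*108 = -6*108 = -648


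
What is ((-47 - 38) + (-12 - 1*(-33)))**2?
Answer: 4096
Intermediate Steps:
((-47 - 38) + (-12 - 1*(-33)))**2 = (-85 + (-12 + 33))**2 = (-85 + 21)**2 = (-64)**2 = 4096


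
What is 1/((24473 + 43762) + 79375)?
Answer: 1/147610 ≈ 6.7746e-6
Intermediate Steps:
1/((24473 + 43762) + 79375) = 1/(68235 + 79375) = 1/147610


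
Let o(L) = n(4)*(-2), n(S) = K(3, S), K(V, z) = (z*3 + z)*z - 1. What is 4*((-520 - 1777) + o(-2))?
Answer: -9692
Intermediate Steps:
K(V, z) = -1 + 4*z² (K(V, z) = (3*z + z)*z - 1 = (4*z)*z - 1 = 4*z² - 1 = -1 + 4*z²)
n(S) = -1 + 4*S²
o(L) = -126 (o(L) = (-1 + 4*4²)*(-2) = (-1 + 4*16)*(-2) = (-1 + 64)*(-2) = 63*(-2) = -126)
4*((-520 - 1777) + o(-2)) = 4*((-520 - 1777) - 126) = 4*(-2297 - 126) = 4*(-2423) = -9692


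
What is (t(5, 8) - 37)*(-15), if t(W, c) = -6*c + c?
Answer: 1155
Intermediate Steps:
t(W, c) = -5*c
(t(5, 8) - 37)*(-15) = (-5*8 - 37)*(-15) = (-40 - 37)*(-15) = -77*(-15) = 1155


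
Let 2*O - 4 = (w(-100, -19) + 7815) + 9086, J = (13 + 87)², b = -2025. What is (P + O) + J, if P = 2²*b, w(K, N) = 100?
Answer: 20805/2 ≈ 10403.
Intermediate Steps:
J = 10000 (J = 100² = 10000)
O = 17005/2 (O = 2 + ((100 + 7815) + 9086)/2 = 2 + (7915 + 9086)/2 = 2 + (½)*17001 = 2 + 17001/2 = 17005/2 ≈ 8502.5)
P = -8100 (P = 2²*(-2025) = 4*(-2025) = -8100)
(P + O) + J = (-8100 + 17005/2) + 10000 = 805/2 + 10000 = 20805/2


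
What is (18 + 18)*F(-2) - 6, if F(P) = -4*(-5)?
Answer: 714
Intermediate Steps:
F(P) = 20
(18 + 18)*F(-2) - 6 = (18 + 18)*20 - 6 = 36*20 - 6 = 720 - 6 = 714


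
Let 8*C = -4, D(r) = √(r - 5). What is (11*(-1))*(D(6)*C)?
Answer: 11/2 ≈ 5.5000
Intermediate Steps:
D(r) = √(-5 + r)
C = -½ (C = (⅛)*(-4) = -½ ≈ -0.50000)
(11*(-1))*(D(6)*C) = (11*(-1))*(√(-5 + 6)*(-½)) = -11*√1*(-1)/2 = -11*(-1)/2 = -11*(-½) = 11/2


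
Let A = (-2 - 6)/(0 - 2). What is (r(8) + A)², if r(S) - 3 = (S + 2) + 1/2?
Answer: 1225/4 ≈ 306.25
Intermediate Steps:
A = 4 (A = -8/(-2) = -8*(-½) = 4)
r(S) = 11/2 + S (r(S) = 3 + ((S + 2) + 1/2) = 3 + ((2 + S) + ½) = 3 + (5/2 + S) = 11/2 + S)
(r(8) + A)² = ((11/2 + 8) + 4)² = (27/2 + 4)² = (35/2)² = 1225/4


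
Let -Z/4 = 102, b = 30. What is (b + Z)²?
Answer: 142884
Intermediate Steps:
Z = -408 (Z = -4*102 = -408)
(b + Z)² = (30 - 408)² = (-378)² = 142884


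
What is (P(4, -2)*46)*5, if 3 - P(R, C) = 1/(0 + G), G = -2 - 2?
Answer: 1495/2 ≈ 747.50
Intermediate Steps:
G = -4
P(R, C) = 13/4 (P(R, C) = 3 - 1/(0 - 4) = 3 - 1/(-4) = 3 - 1*(-1/4) = 3 + 1/4 = 13/4)
(P(4, -2)*46)*5 = ((13/4)*46)*5 = (299/2)*5 = 1495/2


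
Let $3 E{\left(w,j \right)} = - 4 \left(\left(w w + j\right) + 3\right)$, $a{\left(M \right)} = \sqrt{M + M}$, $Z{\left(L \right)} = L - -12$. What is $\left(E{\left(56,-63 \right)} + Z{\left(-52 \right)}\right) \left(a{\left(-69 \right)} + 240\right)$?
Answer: $-993920 - \frac{12424 i \sqrt{138}}{3} \approx -9.9392 \cdot 10^{5} - 48650.0 i$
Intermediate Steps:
$Z{\left(L \right)} = 12 + L$ ($Z{\left(L \right)} = L + 12 = 12 + L$)
$a{\left(M \right)} = \sqrt{2} \sqrt{M}$ ($a{\left(M \right)} = \sqrt{2 M} = \sqrt{2} \sqrt{M}$)
$E{\left(w,j \right)} = -4 - \frac{4 j}{3} - \frac{4 w^{2}}{3}$ ($E{\left(w,j \right)} = \frac{\left(-4\right) \left(\left(w w + j\right) + 3\right)}{3} = \frac{\left(-4\right) \left(\left(w^{2} + j\right) + 3\right)}{3} = \frac{\left(-4\right) \left(\left(j + w^{2}\right) + 3\right)}{3} = \frac{\left(-4\right) \left(3 + j + w^{2}\right)}{3} = \frac{-12 - 4 j - 4 w^{2}}{3} = -4 - \frac{4 j}{3} - \frac{4 w^{2}}{3}$)
$\left(E{\left(56,-63 \right)} + Z{\left(-52 \right)}\right) \left(a{\left(-69 \right)} + 240\right) = \left(\left(-4 - -84 - \frac{4 \cdot 56^{2}}{3}\right) + \left(12 - 52\right)\right) \left(\sqrt{2} \sqrt{-69} + 240\right) = \left(\left(-4 + 84 - \frac{12544}{3}\right) - 40\right) \left(\sqrt{2} i \sqrt{69} + 240\right) = \left(\left(-4 + 84 - \frac{12544}{3}\right) - 40\right) \left(i \sqrt{138} + 240\right) = \left(- \frac{12304}{3} - 40\right) \left(240 + i \sqrt{138}\right) = - \frac{12424 \left(240 + i \sqrt{138}\right)}{3} = -993920 - \frac{12424 i \sqrt{138}}{3}$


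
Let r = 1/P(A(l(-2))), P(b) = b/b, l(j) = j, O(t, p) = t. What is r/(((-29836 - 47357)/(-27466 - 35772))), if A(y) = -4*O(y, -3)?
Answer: 63238/77193 ≈ 0.81922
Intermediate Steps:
A(y) = -4*y
P(b) = 1
r = 1 (r = 1/1 = 1)
r/(((-29836 - 47357)/(-27466 - 35772))) = 1/((-29836 - 47357)/(-27466 - 35772)) = 1/(-77193/(-63238)) = 1/(-77193*(-1/63238)) = 1/(77193/63238) = 1*(63238/77193) = 63238/77193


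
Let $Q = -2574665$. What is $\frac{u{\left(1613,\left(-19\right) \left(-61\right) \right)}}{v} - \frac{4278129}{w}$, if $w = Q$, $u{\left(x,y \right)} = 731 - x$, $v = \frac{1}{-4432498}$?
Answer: $\frac{10065558166794069}{2574665} \approx 3.9095 \cdot 10^{9}$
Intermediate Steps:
$v = - \frac{1}{4432498} \approx -2.2561 \cdot 10^{-7}$
$w = -2574665$
$\frac{u{\left(1613,\left(-19\right) \left(-61\right) \right)}}{v} - \frac{4278129}{w} = \frac{731 - 1613}{- \frac{1}{4432498}} - \frac{4278129}{-2574665} = \left(731 - 1613\right) \left(-4432498\right) - - \frac{4278129}{2574665} = \left(-882\right) \left(-4432498\right) + \frac{4278129}{2574665} = 3909463236 + \frac{4278129}{2574665} = \frac{10065558166794069}{2574665}$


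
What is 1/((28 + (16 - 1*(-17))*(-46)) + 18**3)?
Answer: 1/4342 ≈ 0.00023031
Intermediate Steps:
1/((28 + (16 - 1*(-17))*(-46)) + 18**3) = 1/((28 + (16 + 17)*(-46)) + 5832) = 1/((28 + 33*(-46)) + 5832) = 1/((28 - 1518) + 5832) = 1/(-1490 + 5832) = 1/4342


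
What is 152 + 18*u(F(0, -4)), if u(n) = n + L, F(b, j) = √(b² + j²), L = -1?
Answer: 206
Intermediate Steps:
u(n) = -1 + n (u(n) = n - 1 = -1 + n)
152 + 18*u(F(0, -4)) = 152 + 18*(-1 + √(0² + (-4)²)) = 152 + 18*(-1 + √(0 + 16)) = 152 + 18*(-1 + √16) = 152 + 18*(-1 + 4) = 152 + 18*3 = 152 + 54 = 206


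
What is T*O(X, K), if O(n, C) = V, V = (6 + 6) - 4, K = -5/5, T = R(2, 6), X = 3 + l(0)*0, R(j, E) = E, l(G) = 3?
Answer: 48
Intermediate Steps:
X = 3 (X = 3 + 3*0 = 3 + 0 = 3)
T = 6
K = -1 (K = -5*⅕ = -1)
V = 8 (V = 12 - 4 = 8)
O(n, C) = 8
T*O(X, K) = 6*8 = 48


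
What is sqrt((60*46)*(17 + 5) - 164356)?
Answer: 2*I*sqrt(25909) ≈ 321.93*I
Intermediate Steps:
sqrt((60*46)*(17 + 5) - 164356) = sqrt(2760*22 - 164356) = sqrt(60720 - 164356) = sqrt(-103636) = 2*I*sqrt(25909)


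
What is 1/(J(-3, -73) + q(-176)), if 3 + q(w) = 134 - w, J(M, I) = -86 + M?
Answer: 1/218 ≈ 0.0045872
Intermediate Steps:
q(w) = 131 - w (q(w) = -3 + (134 - w) = 131 - w)
1/(J(-3, -73) + q(-176)) = 1/((-86 - 3) + (131 - 1*(-176))) = 1/(-89 + (131 + 176)) = 1/(-89 + 307) = 1/218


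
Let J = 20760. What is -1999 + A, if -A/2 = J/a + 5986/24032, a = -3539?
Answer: -42264501755/21262312 ≈ -1987.8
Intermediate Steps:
A = 238859933/21262312 (A = -2*(20760/(-3539) + 5986/24032) = -2*(20760*(-1/3539) + 5986*(1/24032)) = -2*(-20760/3539 + 2993/12016) = -2*(-238859933/42524624) = 238859933/21262312 ≈ 11.234)
-1999 + A = -1999 + 238859933/21262312 = -42264501755/21262312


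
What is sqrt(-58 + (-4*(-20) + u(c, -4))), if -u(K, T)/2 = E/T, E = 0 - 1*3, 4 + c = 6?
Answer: sqrt(82)/2 ≈ 4.5277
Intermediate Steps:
c = 2 (c = -4 + 6 = 2)
E = -3 (E = 0 - 3 = -3)
u(K, T) = 6/T (u(K, T) = -(-6)/T = 6/T)
sqrt(-58 + (-4*(-20) + u(c, -4))) = sqrt(-58 + (-4*(-20) + 6/(-4))) = sqrt(-58 + (80 + 6*(-1/4))) = sqrt(-58 + (80 - 3/2)) = sqrt(-58 + 157/2) = sqrt(41/2) = sqrt(82)/2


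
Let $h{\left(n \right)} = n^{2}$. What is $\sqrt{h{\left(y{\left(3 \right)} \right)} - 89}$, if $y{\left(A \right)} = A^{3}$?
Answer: $8 \sqrt{10} \approx 25.298$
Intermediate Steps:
$\sqrt{h{\left(y{\left(3 \right)} \right)} - 89} = \sqrt{\left(3^{3}\right)^{2} - 89} = \sqrt{27^{2} - 89} = \sqrt{729 - 89} = \sqrt{640} = 8 \sqrt{10}$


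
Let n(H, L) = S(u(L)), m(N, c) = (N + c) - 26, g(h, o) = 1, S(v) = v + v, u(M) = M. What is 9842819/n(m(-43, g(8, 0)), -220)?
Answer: -9842819/440 ≈ -22370.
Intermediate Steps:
S(v) = 2*v
m(N, c) = -26 + N + c
n(H, L) = 2*L
9842819/n(m(-43, g(8, 0)), -220) = 9842819/((2*(-220))) = 9842819/(-440) = 9842819*(-1/440) = -9842819/440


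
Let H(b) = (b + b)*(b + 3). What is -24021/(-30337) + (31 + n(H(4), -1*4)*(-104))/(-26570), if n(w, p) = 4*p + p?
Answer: 574196563/806054090 ≈ 0.71235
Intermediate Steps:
H(b) = 2*b*(3 + b) (H(b) = (2*b)*(3 + b) = 2*b*(3 + b))
n(w, p) = 5*p
-24021/(-30337) + (31 + n(H(4), -1*4)*(-104))/(-26570) = -24021/(-30337) + (31 + (5*(-1*4))*(-104))/(-26570) = -24021*(-1/30337) + (31 + (5*(-4))*(-104))*(-1/26570) = 24021/30337 + (31 - 20*(-104))*(-1/26570) = 24021/30337 + (31 + 2080)*(-1/26570) = 24021/30337 + 2111*(-1/26570) = 24021/30337 - 2111/26570 = 574196563/806054090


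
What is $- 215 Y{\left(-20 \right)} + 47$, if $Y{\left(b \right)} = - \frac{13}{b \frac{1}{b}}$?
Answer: $2842$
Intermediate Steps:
$Y{\left(b \right)} = -13$ ($Y{\left(b \right)} = - \frac{13}{1} = \left(-13\right) 1 = -13$)
$- 215 Y{\left(-20 \right)} + 47 = \left(-215\right) \left(-13\right) + 47 = 2795 + 47 = 2842$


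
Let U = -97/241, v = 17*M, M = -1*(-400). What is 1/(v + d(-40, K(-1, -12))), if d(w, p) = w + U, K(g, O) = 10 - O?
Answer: 241/1629063 ≈ 0.00014794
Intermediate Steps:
M = 400
v = 6800 (v = 17*400 = 6800)
U = -97/241 (U = -97*1/241 = -97/241 ≈ -0.40249)
d(w, p) = -97/241 + w (d(w, p) = w - 97/241 = -97/241 + w)
1/(v + d(-40, K(-1, -12))) = 1/(6800 + (-97/241 - 40)) = 1/(6800 - 9737/241) = 1/(1629063/241) = 241/1629063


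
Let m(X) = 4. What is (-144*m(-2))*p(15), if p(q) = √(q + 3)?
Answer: -1728*√2 ≈ -2443.8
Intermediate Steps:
p(q) = √(3 + q)
(-144*m(-2))*p(15) = (-144*4)*√(3 + 15) = -1728*√2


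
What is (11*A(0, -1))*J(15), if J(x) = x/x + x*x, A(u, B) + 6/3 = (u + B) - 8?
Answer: -27346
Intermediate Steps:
A(u, B) = -10 + B + u (A(u, B) = -2 + ((u + B) - 8) = -2 + ((B + u) - 8) = -2 + (-8 + B + u) = -10 + B + u)
J(x) = 1 + x²
(11*A(0, -1))*J(15) = (11*(-10 - 1 + 0))*(1 + 15²) = (11*(-11))*(1 + 225) = -121*226 = -27346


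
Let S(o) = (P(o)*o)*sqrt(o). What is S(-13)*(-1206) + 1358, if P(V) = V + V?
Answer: 1358 - 407628*I*sqrt(13) ≈ 1358.0 - 1.4697e+6*I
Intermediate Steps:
P(V) = 2*V
S(o) = 2*o**(5/2) (S(o) = ((2*o)*o)*sqrt(o) = (2*o**2)*sqrt(o) = 2*o**(5/2))
S(-13)*(-1206) + 1358 = (2*(-13)**(5/2))*(-1206) + 1358 = (2*(169*I*sqrt(13)))*(-1206) + 1358 = (338*I*sqrt(13))*(-1206) + 1358 = -407628*I*sqrt(13) + 1358 = 1358 - 407628*I*sqrt(13)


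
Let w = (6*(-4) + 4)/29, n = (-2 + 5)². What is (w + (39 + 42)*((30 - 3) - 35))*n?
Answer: -169308/29 ≈ -5838.2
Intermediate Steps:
n = 9 (n = 3² = 9)
w = -20/29 (w = (-24 + 4)*(1/29) = -20*1/29 = -20/29 ≈ -0.68966)
(w + (39 + 42)*((30 - 3) - 35))*n = (-20/29 + (39 + 42)*((30 - 3) - 35))*9 = (-20/29 + 81*(27 - 35))*9 = (-20/29 + 81*(-8))*9 = (-20/29 - 648)*9 = -18812/29*9 = -169308/29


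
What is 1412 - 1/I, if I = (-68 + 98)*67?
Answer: 2838119/2010 ≈ 1412.0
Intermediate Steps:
I = 2010 (I = 30*67 = 2010)
1412 - 1/I = 1412 - 1/2010 = 2838119/2010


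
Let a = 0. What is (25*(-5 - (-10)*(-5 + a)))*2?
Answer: -2750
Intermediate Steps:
(25*(-5 - (-10)*(-5 + a)))*2 = (25*(-5 - (-10)*(-5 + 0)))*2 = (25*(-5 - (-10)*(-5)))*2 = (25*(-5 - 2*25))*2 = (25*(-5 - 50))*2 = (25*(-55))*2 = -1375*2 = -2750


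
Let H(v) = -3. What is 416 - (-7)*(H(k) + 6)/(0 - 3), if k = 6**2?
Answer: 409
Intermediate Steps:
k = 36
416 - (-7)*(H(k) + 6)/(0 - 3) = 416 - (-7)*(-3 + 6)/(0 - 3) = 416 - (-7)*3/(-3) = 416 - (-7)*3*(-1/3) = 416 - (-7)*(-1) = 416 - 1*7 = 416 - 7 = 409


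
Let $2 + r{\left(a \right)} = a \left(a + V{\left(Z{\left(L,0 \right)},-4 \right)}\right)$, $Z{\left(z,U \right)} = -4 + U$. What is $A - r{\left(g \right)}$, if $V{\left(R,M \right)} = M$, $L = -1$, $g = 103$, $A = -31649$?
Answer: $-41844$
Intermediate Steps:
$r{\left(a \right)} = -2 + a \left(-4 + a\right)$ ($r{\left(a \right)} = -2 + a \left(a - 4\right) = -2 + a \left(-4 + a\right)$)
$A - r{\left(g \right)} = -31649 - \left(-2 + 103^{2} - 412\right) = -31649 - \left(-2 + 10609 - 412\right) = -31649 - 10195 = -41844$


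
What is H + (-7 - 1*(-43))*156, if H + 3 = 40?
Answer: 5653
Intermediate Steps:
H = 37 (H = -3 + 40 = 37)
H + (-7 - 1*(-43))*156 = 37 + (-7 - 1*(-43))*156 = 37 + (-7 + 43)*156 = 37 + 36*156 = 37 + 5616 = 5653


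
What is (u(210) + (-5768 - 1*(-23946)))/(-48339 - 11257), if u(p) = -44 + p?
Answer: -4586/14899 ≈ -0.30781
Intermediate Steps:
(u(210) + (-5768 - 1*(-23946)))/(-48339 - 11257) = ((-44 + 210) + (-5768 - 1*(-23946)))/(-48339 - 11257) = (166 + (-5768 + 23946))/(-59596) = (166 + 18178)*(-1/59596) = 18344*(-1/59596) = -4586/14899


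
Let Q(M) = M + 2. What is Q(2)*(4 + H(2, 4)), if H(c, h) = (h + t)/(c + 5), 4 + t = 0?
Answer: 16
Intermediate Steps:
t = -4 (t = -4 + 0 = -4)
H(c, h) = (-4 + h)/(5 + c) (H(c, h) = (h - 4)/(c + 5) = (-4 + h)/(5 + c))
Q(M) = 2 + M
Q(2)*(4 + H(2, 4)) = (2 + 2)*(4 + (-4 + 4)/(5 + 2)) = 4*(4 + 0/7) = 4*(4 + (⅐)*0) = 4*(4 + 0) = 4*4 = 16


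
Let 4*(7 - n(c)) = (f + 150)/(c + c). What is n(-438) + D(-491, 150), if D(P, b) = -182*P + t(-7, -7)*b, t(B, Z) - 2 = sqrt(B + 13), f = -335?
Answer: 314199991/3504 + 150*sqrt(6) ≈ 90036.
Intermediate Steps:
n(c) = 7 + 185/(8*c) (n(c) = 7 - (-335 + 150)/(4*(c + c)) = 7 - (-185)/(4*(2*c)) = 7 - (-185)*1/(2*c)/4 = 7 - (-185)/(8*c) = 7 + 185/(8*c))
t(B, Z) = 2 + sqrt(13 + B) (t(B, Z) = 2 + sqrt(B + 13) = 2 + sqrt(13 + B))
D(P, b) = -182*P + b*(2 + sqrt(6)) (D(P, b) = -182*P + (2 + sqrt(13 - 7))*b = -182*P + (2 + sqrt(6))*b = -182*P + b*(2 + sqrt(6)))
n(-438) + D(-491, 150) = (7 + (185/8)/(-438)) + (-182*(-491) + 150*(2 + sqrt(6))) = (7 + (185/8)*(-1/438)) + (89362 + (300 + 150*sqrt(6))) = (7 - 185/3504) + (89662 + 150*sqrt(6)) = 24343/3504 + (89662 + 150*sqrt(6)) = 314199991/3504 + 150*sqrt(6)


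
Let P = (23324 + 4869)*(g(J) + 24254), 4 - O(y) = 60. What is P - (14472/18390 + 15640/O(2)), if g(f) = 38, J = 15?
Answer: 14693770733171/21455 ≈ 6.8486e+8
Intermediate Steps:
O(y) = -56 (O(y) = 4 - 1*60 = 4 - 60 = -56)
P = 684864356 (P = (23324 + 4869)*(38 + 24254) = 28193*24292 = 684864356)
P - (14472/18390 + 15640/O(2)) = 684864356 - (14472/18390 + 15640/(-56)) = 684864356 - (14472*(1/18390) + 15640*(-1/56)) = 684864356 - (2412/3065 - 1955/7) = 684864356 - 1*(-5975191/21455) = 684864356 + 5975191/21455 = 14693770733171/21455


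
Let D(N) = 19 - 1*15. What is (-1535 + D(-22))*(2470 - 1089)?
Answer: -2114311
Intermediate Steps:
D(N) = 4 (D(N) = 19 - 15 = 4)
(-1535 + D(-22))*(2470 - 1089) = (-1535 + 4)*(2470 - 1089) = -1531*1381 = -2114311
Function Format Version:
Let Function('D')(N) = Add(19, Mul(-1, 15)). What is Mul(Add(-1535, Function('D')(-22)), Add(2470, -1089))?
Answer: -2114311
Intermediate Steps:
Function('D')(N) = 4 (Function('D')(N) = Add(19, -15) = 4)
Mul(Add(-1535, Function('D')(-22)), Add(2470, -1089)) = Mul(Add(-1535, 4), Add(2470, -1089)) = Mul(-1531, 1381) = -2114311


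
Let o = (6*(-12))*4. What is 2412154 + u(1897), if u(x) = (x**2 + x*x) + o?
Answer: 9609084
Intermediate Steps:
o = -288 (o = -72*4 = -288)
u(x) = -288 + 2*x**2 (u(x) = (x**2 + x*x) - 288 = (x**2 + x**2) - 288 = 2*x**2 - 288 = -288 + 2*x**2)
2412154 + u(1897) = 2412154 + (-288 + 2*1897**2) = 2412154 + (-288 + 2*3598609) = 2412154 + (-288 + 7197218) = 2412154 + 7196930 = 9609084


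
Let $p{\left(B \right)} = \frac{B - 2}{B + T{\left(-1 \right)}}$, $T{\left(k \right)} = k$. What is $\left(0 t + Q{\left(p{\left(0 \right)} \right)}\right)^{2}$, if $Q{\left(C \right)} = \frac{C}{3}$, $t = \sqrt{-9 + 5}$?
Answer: $\frac{4}{9} \approx 0.44444$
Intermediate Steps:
$p{\left(B \right)} = \frac{-2 + B}{-1 + B}$ ($p{\left(B \right)} = \frac{B - 2}{B - 1} = \frac{-2 + B}{-1 + B}$)
$t = 2 i$ ($t = \sqrt{-4} = 2 i \approx 2.0 i$)
$Q{\left(C \right)} = \frac{C}{3}$ ($Q{\left(C \right)} = C \frac{1}{3} = \frac{C}{3}$)
$\left(0 t + Q{\left(p{\left(0 \right)} \right)}\right)^{2} = \left(0 \cdot 2 i + \frac{\frac{1}{-1 + 0} \left(-2 + 0\right)}{3}\right)^{2} = \left(0 + \frac{\frac{1}{-1} \left(-2\right)}{3}\right)^{2} = \left(0 + \frac{\left(-1\right) \left(-2\right)}{3}\right)^{2} = \left(0 + \frac{1}{3} \cdot 2\right)^{2} = \left(0 + \frac{2}{3}\right)^{2} = \left(\frac{2}{3}\right)^{2} = \frac{4}{9}$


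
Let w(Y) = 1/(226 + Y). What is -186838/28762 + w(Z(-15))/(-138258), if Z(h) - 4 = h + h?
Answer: -2583184834781/397657659600 ≈ -6.4960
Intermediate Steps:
Z(h) = 4 + 2*h (Z(h) = 4 + (h + h) = 4 + 2*h)
-186838/28762 + w(Z(-15))/(-138258) = -186838/28762 + 1/((226 + (4 + 2*(-15)))*(-138258)) = -186838*1/28762 - 1/138258/(226 + (4 - 30)) = -93419/14381 - 1/138258/(226 - 26) = -93419/14381 - 1/138258/200 = -93419/14381 + (1/200)*(-1/138258) = -93419/14381 - 1/27651600 = -2583184834781/397657659600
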